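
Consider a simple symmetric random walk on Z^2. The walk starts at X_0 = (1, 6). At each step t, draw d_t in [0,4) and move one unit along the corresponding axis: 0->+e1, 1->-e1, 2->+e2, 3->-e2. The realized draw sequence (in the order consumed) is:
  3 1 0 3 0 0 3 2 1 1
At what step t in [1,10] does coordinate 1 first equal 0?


t=0: X=(1, 6), d=3 → -e2, X_1=(1, 5)
t=1: X=(1, 5), d=1 → -e1, X_2=(0, 5)
t=2: X=(0, 5), d=0 → +e1, X_3=(1, 5)
t=3: X=(1, 5), d=3 → -e2, X_4=(1, 4)
t=4: X=(1, 4), d=0 → +e1, X_5=(2, 4)
t=5: X=(2, 4), d=0 → +e1, X_6=(3, 4)
t=6: X=(3, 4), d=3 → -e2, X_7=(3, 3)
t=7: X=(3, 3), d=2 → +e2, X_8=(3, 4)
t=8: X=(3, 4), d=1 → -e1, X_9=(2, 4)
t=9: X=(2, 4), d=1 → -e1, X_10=(1, 4)

2


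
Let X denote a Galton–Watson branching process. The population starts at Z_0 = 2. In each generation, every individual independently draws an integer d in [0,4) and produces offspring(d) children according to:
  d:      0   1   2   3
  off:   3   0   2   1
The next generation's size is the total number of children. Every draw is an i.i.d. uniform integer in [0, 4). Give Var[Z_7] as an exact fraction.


7505055/8192

Outcome values over d=0..3: [3, 0, 2, 1]
Σy = 6, Σy² = 14, M = 4
μ = 6/4 = 3/2,  σ² = 14/4 − (3/2)² = 5/4
V_0 = 0, E_0 = 2
V_1 = 5/4·E_0 + (3/2)²·V_0 = 5/2;  E_1 = 3
V_2 = 5/4·E_1 + (3/2)²·V_1 = 75/8;  E_2 = 9/2
V_3 = 5/4·E_2 + (3/2)²·V_2 = 855/32;  E_3 = 27/4
V_4 = 5/4·E_3 + (3/2)²·V_3 = 8775/128;  E_4 = 81/8
V_5 = 5/4·E_4 + (3/2)²·V_4 = 85455/512;  E_5 = 243/16
V_6 = 5/4·E_5 + (3/2)²·V_5 = 807975/2048;  E_6 = 729/32
V_7 = 5/4·E_6 + (3/2)²·V_6 = 7505055/8192;  E_7 = 2187/64


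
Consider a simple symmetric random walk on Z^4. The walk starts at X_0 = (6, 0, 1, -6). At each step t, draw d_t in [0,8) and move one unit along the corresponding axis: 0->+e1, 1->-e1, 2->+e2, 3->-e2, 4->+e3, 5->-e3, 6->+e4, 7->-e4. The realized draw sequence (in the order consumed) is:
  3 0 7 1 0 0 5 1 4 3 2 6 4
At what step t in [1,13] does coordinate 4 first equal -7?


3

t=0: X=(6, 0, 1, -6), d=3 → -e2, X_1=(6, -1, 1, -6)
t=1: X=(6, -1, 1, -6), d=0 → +e1, X_2=(7, -1, 1, -6)
t=2: X=(7, -1, 1, -6), d=7 → -e4, X_3=(7, -1, 1, -7)
t=3: X=(7, -1, 1, -7), d=1 → -e1, X_4=(6, -1, 1, -7)
t=4: X=(6, -1, 1, -7), d=0 → +e1, X_5=(7, -1, 1, -7)
t=5: X=(7, -1, 1, -7), d=0 → +e1, X_6=(8, -1, 1, -7)
t=6: X=(8, -1, 1, -7), d=5 → -e3, X_7=(8, -1, 0, -7)
t=7: X=(8, -1, 0, -7), d=1 → -e1, X_8=(7, -1, 0, -7)
t=8: X=(7, -1, 0, -7), d=4 → +e3, X_9=(7, -1, 1, -7)
t=9: X=(7, -1, 1, -7), d=3 → -e2, X_10=(7, -2, 1, -7)
t=10: X=(7, -2, 1, -7), d=2 → +e2, X_11=(7, -1, 1, -7)
t=11: X=(7, -1, 1, -7), d=6 → +e4, X_12=(7, -1, 1, -6)
t=12: X=(7, -1, 1, -6), d=4 → +e3, X_13=(7, -1, 2, -6)


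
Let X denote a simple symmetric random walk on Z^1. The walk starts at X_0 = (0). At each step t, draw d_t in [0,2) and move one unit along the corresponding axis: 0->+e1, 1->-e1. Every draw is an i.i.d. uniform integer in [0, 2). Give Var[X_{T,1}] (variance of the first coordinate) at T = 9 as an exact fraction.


9

Outcome values over d=0..1: [1, -1]
Σy = 0, Σy² = 2, M = 2
μ = 0/2 = 0,  σ² = 2/2 − (0)² = 1
Independent increments: Var[X_9] = 9·σ² = 9·(1) = 9


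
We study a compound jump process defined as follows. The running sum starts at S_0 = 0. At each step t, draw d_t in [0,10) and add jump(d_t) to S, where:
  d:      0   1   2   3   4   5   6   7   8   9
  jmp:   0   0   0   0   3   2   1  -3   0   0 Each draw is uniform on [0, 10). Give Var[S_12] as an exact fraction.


663/25

Outcome values over d=0..9: [0, 0, 0, 0, 3, 2, 1, -3, 0, 0]
Σy = 3, Σy² = 23, M = 10
μ = 3/10 = 3/10,  σ² = 23/10 − (3/10)² = 221/100
Independent increments: Var[S_12] = 12·σ² = 12·(221/100) = 663/25


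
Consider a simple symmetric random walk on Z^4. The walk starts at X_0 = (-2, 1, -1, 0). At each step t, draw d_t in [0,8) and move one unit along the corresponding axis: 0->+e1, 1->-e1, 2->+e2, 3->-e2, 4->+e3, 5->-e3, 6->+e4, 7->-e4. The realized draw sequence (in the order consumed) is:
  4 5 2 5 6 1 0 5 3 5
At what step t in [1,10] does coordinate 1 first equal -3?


6

t=0: X=(-2, 1, -1, 0), d=4 → +e3, X_1=(-2, 1, 0, 0)
t=1: X=(-2, 1, 0, 0), d=5 → -e3, X_2=(-2, 1, -1, 0)
t=2: X=(-2, 1, -1, 0), d=2 → +e2, X_3=(-2, 2, -1, 0)
t=3: X=(-2, 2, -1, 0), d=5 → -e3, X_4=(-2, 2, -2, 0)
t=4: X=(-2, 2, -2, 0), d=6 → +e4, X_5=(-2, 2, -2, 1)
t=5: X=(-2, 2, -2, 1), d=1 → -e1, X_6=(-3, 2, -2, 1)
t=6: X=(-3, 2, -2, 1), d=0 → +e1, X_7=(-2, 2, -2, 1)
t=7: X=(-2, 2, -2, 1), d=5 → -e3, X_8=(-2, 2, -3, 1)
t=8: X=(-2, 2, -3, 1), d=3 → -e2, X_9=(-2, 1, -3, 1)
t=9: X=(-2, 1, -3, 1), d=5 → -e3, X_10=(-2, 1, -4, 1)


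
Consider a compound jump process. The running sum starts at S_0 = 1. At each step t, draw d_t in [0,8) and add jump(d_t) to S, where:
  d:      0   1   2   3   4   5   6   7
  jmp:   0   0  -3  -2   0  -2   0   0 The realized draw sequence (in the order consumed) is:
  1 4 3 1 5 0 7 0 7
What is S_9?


-3

t=0: S=1, d=1, jump=0, S_1=1
t=1: S=1, d=4, jump=0, S_2=1
t=2: S=1, d=3, jump=-2, S_3=-1
t=3: S=-1, d=1, jump=0, S_4=-1
t=4: S=-1, d=5, jump=-2, S_5=-3
t=5: S=-3, d=0, jump=0, S_6=-3
t=6: S=-3, d=7, jump=0, S_7=-3
t=7: S=-3, d=0, jump=0, S_8=-3
t=8: S=-3, d=7, jump=0, S_9=-3


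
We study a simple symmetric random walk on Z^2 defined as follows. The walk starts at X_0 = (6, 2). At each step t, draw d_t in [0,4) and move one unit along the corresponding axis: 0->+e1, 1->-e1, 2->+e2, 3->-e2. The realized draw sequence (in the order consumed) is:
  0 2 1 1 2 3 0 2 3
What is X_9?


(6, 3)

t=0: X=(6, 2), d=0 → +e1, X_1=(7, 2)
t=1: X=(7, 2), d=2 → +e2, X_2=(7, 3)
t=2: X=(7, 3), d=1 → -e1, X_3=(6, 3)
t=3: X=(6, 3), d=1 → -e1, X_4=(5, 3)
t=4: X=(5, 3), d=2 → +e2, X_5=(5, 4)
t=5: X=(5, 4), d=3 → -e2, X_6=(5, 3)
t=6: X=(5, 3), d=0 → +e1, X_7=(6, 3)
t=7: X=(6, 3), d=2 → +e2, X_8=(6, 4)
t=8: X=(6, 4), d=3 → -e2, X_9=(6, 3)


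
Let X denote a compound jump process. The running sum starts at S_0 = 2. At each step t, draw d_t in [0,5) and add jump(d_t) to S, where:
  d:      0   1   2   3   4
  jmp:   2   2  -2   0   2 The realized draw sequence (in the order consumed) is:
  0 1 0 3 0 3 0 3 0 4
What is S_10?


16

t=0: S=2, d=0, jump=2, S_1=4
t=1: S=4, d=1, jump=2, S_2=6
t=2: S=6, d=0, jump=2, S_3=8
t=3: S=8, d=3, jump=0, S_4=8
t=4: S=8, d=0, jump=2, S_5=10
t=5: S=10, d=3, jump=0, S_6=10
t=6: S=10, d=0, jump=2, S_7=12
t=7: S=12, d=3, jump=0, S_8=12
t=8: S=12, d=0, jump=2, S_9=14
t=9: S=14, d=4, jump=2, S_10=16


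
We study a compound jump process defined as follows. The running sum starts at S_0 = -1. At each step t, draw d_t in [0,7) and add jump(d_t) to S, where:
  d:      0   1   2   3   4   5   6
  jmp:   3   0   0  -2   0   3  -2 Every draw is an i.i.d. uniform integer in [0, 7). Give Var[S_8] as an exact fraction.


1424/49

Outcome values over d=0..6: [3, 0, 0, -2, 0, 3, -2]
Σy = 2, Σy² = 26, M = 7
μ = 2/7 = 2/7,  σ² = 26/7 − (2/7)² = 178/49
Independent increments: Var[S_8] = 8·σ² = 8·(178/49) = 1424/49


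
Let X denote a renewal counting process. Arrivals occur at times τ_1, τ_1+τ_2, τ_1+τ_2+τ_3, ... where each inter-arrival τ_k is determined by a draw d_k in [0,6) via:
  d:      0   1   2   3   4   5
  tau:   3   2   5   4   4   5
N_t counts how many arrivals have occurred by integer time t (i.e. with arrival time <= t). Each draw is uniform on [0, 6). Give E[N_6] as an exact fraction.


265/216

Inter-arrival values over d=0..5: [3, 2, 5, 4, 4, 5]
Each d has probability 1/6, so the pmf of τ is: f(2) = 1/6, f(3) = 1/6, f(4) = 1/3, f(5) = 1/3
Renewal equation for m(n) = E[N_n]: condition on τ_1 = k (if k <= n, one arrival plus a fresh copy on the remaining n−k steps): m(n) = F(n) + Σ_{k<=n} f(k)·m(n−k), where F(n) = P(τ <= n) and m(0) = 0
m(1) = F(1) = 0
m(2) = F(2) = 1/6
m(3) = F(3) = 1/3
m(4) = F(4) + f(2)·m(2) = 2/3 + 1/6·1/6 = 25/36
m(5) = F(5) + f(2)·m(3) + f(3)·m(2) = 1 + 1/6·1/3 + 1/6·1/6 = 13/12
m(6) = F(6) + f(2)·m(4) + f(3)·m(3) + f(4)·m(2) = 1 + 1/6·25/36 + 1/6·1/3 + 1/3·1/6 = 265/216
E[N_6] = m(6) = 265/216


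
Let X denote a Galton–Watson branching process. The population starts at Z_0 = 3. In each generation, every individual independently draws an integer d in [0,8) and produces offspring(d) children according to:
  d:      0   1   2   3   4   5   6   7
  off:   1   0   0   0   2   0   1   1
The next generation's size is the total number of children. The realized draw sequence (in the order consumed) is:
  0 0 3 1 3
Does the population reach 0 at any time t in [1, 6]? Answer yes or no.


gen 0: Z_0=3, draws=[0, 0, 3], offspring=[1, 1, 0], Z_1=2
gen 1: Z_1=2, draws=[1, 3], offspring=[0, 0], Z_2=0
gen 2: Z_2=0, draws=[], offspring=[], Z_3=0
gen 3: Z_3=0, draws=[], offspring=[], Z_4=0
gen 4: Z_4=0, draws=[], offspring=[], Z_5=0
gen 5: Z_5=0, draws=[], offspring=[], Z_6=0

yes


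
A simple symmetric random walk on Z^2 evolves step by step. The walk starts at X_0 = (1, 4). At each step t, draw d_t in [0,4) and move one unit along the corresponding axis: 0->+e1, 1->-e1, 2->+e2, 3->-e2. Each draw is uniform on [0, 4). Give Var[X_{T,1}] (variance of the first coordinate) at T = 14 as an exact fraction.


Outcome values over d=0..3: [1, -1, 0, 0]
Σy = 0, Σy² = 2, M = 4
μ = 0/4 = 0,  σ² = 2/4 − (0)² = 1/2
Independent increments: Var[X_14] = 14·σ² = 14·(1/2) = 7

7


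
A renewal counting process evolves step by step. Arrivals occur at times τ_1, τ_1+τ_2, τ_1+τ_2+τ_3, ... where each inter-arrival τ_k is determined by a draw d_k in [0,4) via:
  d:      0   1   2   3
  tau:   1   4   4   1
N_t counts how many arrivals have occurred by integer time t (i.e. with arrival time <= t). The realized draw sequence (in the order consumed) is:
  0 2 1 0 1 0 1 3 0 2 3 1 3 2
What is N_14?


draw d_1=0: τ_1=1, arrival time A_1=1
draw d_2=2: τ_2=4, arrival time A_2=5
draw d_3=1: τ_3=4, arrival time A_3=9
draw d_4=0: τ_4=1, arrival time A_4=10
draw d_5=1: τ_5=4, arrival time A_5=14
draw d_6=0: τ_6=1, arrival time A_6=15
draw d_7=1: τ_7=4, arrival time A_7=19
draw d_8=3: τ_8=1, arrival time A_8=20
draw d_9=0: τ_9=1, arrival time A_9=21
draw d_10=2: τ_10=4, arrival time A_10=25
draw d_11=3: τ_11=1, arrival time A_11=26
draw d_12=1: τ_12=4, arrival time A_12=30
draw d_13=3: τ_13=1, arrival time A_13=31
draw d_14=2: τ_14=4, arrival time A_14=35
N_t over t=0..14: 0:0 1:1 2:1 3:1 4:1 5:2 6:2 7:2 8:2 9:3 10:4 11:4 12:4 13:4 14:5

5


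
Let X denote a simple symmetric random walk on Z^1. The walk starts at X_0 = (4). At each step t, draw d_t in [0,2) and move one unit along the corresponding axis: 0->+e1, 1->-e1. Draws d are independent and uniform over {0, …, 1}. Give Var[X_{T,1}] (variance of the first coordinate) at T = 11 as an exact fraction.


Outcome values over d=0..1: [1, -1]
Σy = 0, Σy² = 2, M = 2
μ = 0/2 = 0,  σ² = 2/2 − (0)² = 1
Independent increments: Var[X_11] = 11·σ² = 11·(1) = 11

11


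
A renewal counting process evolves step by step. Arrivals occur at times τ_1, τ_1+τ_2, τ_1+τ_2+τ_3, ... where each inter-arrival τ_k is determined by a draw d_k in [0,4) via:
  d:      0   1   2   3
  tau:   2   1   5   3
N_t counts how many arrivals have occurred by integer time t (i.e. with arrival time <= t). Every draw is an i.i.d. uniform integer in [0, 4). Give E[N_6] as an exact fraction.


8265/4096

Inter-arrival values over d=0..3: [2, 1, 5, 3]
Each d has probability 1/4, so the pmf of τ is: f(1) = 1/4, f(2) = 1/4, f(3) = 1/4, f(5) = 1/4
Renewal equation for m(n) = E[N_n]: condition on τ_1 = k (if k <= n, one arrival plus a fresh copy on the remaining n−k steps): m(n) = F(n) + Σ_{k<=n} f(k)·m(n−k), where F(n) = P(τ <= n) and m(0) = 0
m(1) = F(1) = 1/4
m(2) = F(2) + f(1)·m(1) = 1/2 + 1/4·1/4 = 9/16
m(3) = F(3) + f(1)·m(2) + f(2)·m(1) = 3/4 + 1/4·9/16 + 1/4·1/4 = 61/64
m(4) = F(4) + f(1)·m(3) + f(2)·m(2) + f(3)·m(1) = 3/4 + 1/4·61/64 + 1/4·9/16 + 1/4·1/4 = 305/256
m(5) = F(5) + f(1)·m(4) + f(2)·m(3) + f(3)·m(2) = 1 + 1/4·305/256 + 1/4·61/64 + 1/4·9/16 = 1717/1024
m(6) = F(6) + f(1)·m(5) + f(2)·m(4) + f(3)·m(3) + f(5)·m(1) = 1 + 1/4·1717/1024 + 1/4·305/256 + 1/4·61/64 + 1/4·1/4 = 8265/4096
E[N_6] = m(6) = 8265/4096


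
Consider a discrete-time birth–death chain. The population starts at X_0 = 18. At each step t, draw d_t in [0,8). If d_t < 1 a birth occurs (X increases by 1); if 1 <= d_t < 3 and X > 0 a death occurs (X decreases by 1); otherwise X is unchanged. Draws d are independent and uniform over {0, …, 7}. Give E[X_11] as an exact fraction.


133/8

X can drop by at most 1 per step and X_0 = 18 > T = 11, so X_t >= 18 − t >= 7 > 0 for every t <= 11: the floor at 0 (the 'and X > 0' condition) never binds. Hence X_11 = X_0 + Σ_{t<11} Y_t with i.i.d. increments Y_t = y(d_t) ∈ {+1, −1, 0}.
Outcome values over d=0..7: [1, -1, -1, 0, 0, 0, 0, 0]
Σy = -1, Σy² = 3, M = 8
μ = -1/8 = -1/8,  σ² = 3/8 − (-1/8)² = 23/64
E[X_11] = 18 + 11·(-1/8) = 133/8


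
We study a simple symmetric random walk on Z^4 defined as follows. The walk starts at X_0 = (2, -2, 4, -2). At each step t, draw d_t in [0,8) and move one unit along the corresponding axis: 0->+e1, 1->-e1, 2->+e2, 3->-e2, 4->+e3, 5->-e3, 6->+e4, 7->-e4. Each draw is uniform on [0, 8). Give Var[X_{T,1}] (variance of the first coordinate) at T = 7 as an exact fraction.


7/4

Outcome values over d=0..7: [1, -1, 0, 0, 0, 0, 0, 0]
Σy = 0, Σy² = 2, M = 8
μ = 0/8 = 0,  σ² = 2/8 − (0)² = 1/4
Independent increments: Var[X_7] = 7·σ² = 7·(1/4) = 7/4


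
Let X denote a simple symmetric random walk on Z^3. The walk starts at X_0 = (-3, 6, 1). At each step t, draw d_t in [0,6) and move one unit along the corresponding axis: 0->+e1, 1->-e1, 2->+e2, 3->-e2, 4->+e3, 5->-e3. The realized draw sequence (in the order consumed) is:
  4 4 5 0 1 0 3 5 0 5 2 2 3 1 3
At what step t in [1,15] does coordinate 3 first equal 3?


2

t=0: X=(-3, 6, 1), d=4 → +e3, X_1=(-3, 6, 2)
t=1: X=(-3, 6, 2), d=4 → +e3, X_2=(-3, 6, 3)
t=2: X=(-3, 6, 3), d=5 → -e3, X_3=(-3, 6, 2)
t=3: X=(-3, 6, 2), d=0 → +e1, X_4=(-2, 6, 2)
t=4: X=(-2, 6, 2), d=1 → -e1, X_5=(-3, 6, 2)
t=5: X=(-3, 6, 2), d=0 → +e1, X_6=(-2, 6, 2)
t=6: X=(-2, 6, 2), d=3 → -e2, X_7=(-2, 5, 2)
t=7: X=(-2, 5, 2), d=5 → -e3, X_8=(-2, 5, 1)
t=8: X=(-2, 5, 1), d=0 → +e1, X_9=(-1, 5, 1)
t=9: X=(-1, 5, 1), d=5 → -e3, X_10=(-1, 5, 0)
t=10: X=(-1, 5, 0), d=2 → +e2, X_11=(-1, 6, 0)
t=11: X=(-1, 6, 0), d=2 → +e2, X_12=(-1, 7, 0)
t=12: X=(-1, 7, 0), d=3 → -e2, X_13=(-1, 6, 0)
t=13: X=(-1, 6, 0), d=1 → -e1, X_14=(-2, 6, 0)
t=14: X=(-2, 6, 0), d=3 → -e2, X_15=(-2, 5, 0)


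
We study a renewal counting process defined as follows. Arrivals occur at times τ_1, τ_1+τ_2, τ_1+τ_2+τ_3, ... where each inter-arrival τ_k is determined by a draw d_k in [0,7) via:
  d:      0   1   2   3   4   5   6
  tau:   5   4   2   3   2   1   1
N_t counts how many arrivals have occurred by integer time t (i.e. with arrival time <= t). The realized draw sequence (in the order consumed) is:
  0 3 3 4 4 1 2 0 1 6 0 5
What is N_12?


draw d_1=0: τ_1=5, arrival time A_1=5
draw d_2=3: τ_2=3, arrival time A_2=8
draw d_3=3: τ_3=3, arrival time A_3=11
draw d_4=4: τ_4=2, arrival time A_4=13
draw d_5=4: τ_5=2, arrival time A_5=15
draw d_6=1: τ_6=4, arrival time A_6=19
draw d_7=2: τ_7=2, arrival time A_7=21
draw d_8=0: τ_8=5, arrival time A_8=26
draw d_9=1: τ_9=4, arrival time A_9=30
draw d_10=6: τ_10=1, arrival time A_10=31
draw d_11=0: τ_11=5, arrival time A_11=36
draw d_12=5: τ_12=1, arrival time A_12=37
N_t over t=0..12: 0:0 1:0 2:0 3:0 4:0 5:1 6:1 7:1 8:2 9:2 10:2 11:3 12:3

3


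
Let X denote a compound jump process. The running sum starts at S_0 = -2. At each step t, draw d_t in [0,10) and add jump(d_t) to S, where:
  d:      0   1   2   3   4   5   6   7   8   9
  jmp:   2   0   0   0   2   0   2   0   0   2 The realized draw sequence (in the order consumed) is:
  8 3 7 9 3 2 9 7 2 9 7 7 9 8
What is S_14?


t=0: S=-2, d=8, jump=0, S_1=-2
t=1: S=-2, d=3, jump=0, S_2=-2
t=2: S=-2, d=7, jump=0, S_3=-2
t=3: S=-2, d=9, jump=2, S_4=0
t=4: S=0, d=3, jump=0, S_5=0
t=5: S=0, d=2, jump=0, S_6=0
t=6: S=0, d=9, jump=2, S_7=2
t=7: S=2, d=7, jump=0, S_8=2
t=8: S=2, d=2, jump=0, S_9=2
t=9: S=2, d=9, jump=2, S_10=4
t=10: S=4, d=7, jump=0, S_11=4
t=11: S=4, d=7, jump=0, S_12=4
t=12: S=4, d=9, jump=2, S_13=6
t=13: S=6, d=8, jump=0, S_14=6

6


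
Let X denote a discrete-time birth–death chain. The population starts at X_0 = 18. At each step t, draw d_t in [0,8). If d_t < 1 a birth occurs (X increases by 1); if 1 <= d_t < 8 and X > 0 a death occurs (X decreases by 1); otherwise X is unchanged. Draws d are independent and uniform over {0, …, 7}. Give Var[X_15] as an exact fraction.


X can drop by at most 1 per step and X_0 = 18 > T = 15, so X_t >= 18 − t >= 3 > 0 for every t <= 15: the floor at 0 (the 'and X > 0' condition) never binds. Hence X_15 = X_0 + Σ_{t<15} Y_t with i.i.d. increments Y_t = y(d_t) ∈ {+1, −1, 0}.
Outcome values over d=0..7: [1, -1, -1, -1, -1, -1, -1, -1]
Σy = -6, Σy² = 8, M = 8
μ = -6/8 = -3/4,  σ² = 8/8 − (-3/4)² = 7/16
Independent increments: Var[X_15] = 15·σ² = 15·(7/16) = 105/16

105/16


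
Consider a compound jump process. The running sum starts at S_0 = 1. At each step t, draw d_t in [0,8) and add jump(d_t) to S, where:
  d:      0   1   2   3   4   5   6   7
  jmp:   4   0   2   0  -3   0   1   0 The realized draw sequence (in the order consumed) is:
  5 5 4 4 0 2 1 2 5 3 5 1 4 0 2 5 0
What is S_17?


10

t=0: S=1, d=5, jump=0, S_1=1
t=1: S=1, d=5, jump=0, S_2=1
t=2: S=1, d=4, jump=-3, S_3=-2
t=3: S=-2, d=4, jump=-3, S_4=-5
t=4: S=-5, d=0, jump=4, S_5=-1
t=5: S=-1, d=2, jump=2, S_6=1
t=6: S=1, d=1, jump=0, S_7=1
t=7: S=1, d=2, jump=2, S_8=3
t=8: S=3, d=5, jump=0, S_9=3
t=9: S=3, d=3, jump=0, S_10=3
t=10: S=3, d=5, jump=0, S_11=3
t=11: S=3, d=1, jump=0, S_12=3
t=12: S=3, d=4, jump=-3, S_13=0
t=13: S=0, d=0, jump=4, S_14=4
t=14: S=4, d=2, jump=2, S_15=6
t=15: S=6, d=5, jump=0, S_16=6
t=16: S=6, d=0, jump=4, S_17=10


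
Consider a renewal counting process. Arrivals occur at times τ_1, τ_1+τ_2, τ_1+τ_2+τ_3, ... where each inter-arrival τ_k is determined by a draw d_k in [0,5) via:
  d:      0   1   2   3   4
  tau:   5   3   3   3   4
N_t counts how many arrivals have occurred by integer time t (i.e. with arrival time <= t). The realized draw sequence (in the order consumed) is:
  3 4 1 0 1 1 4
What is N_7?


draw d_1=3: τ_1=3, arrival time A_1=3
draw d_2=4: τ_2=4, arrival time A_2=7
draw d_3=1: τ_3=3, arrival time A_3=10
draw d_4=0: τ_4=5, arrival time A_4=15
draw d_5=1: τ_5=3, arrival time A_5=18
draw d_6=1: τ_6=3, arrival time A_6=21
draw d_7=4: τ_7=4, arrival time A_7=25
N_t over t=0..7: 0:0 1:0 2:0 3:1 4:1 5:1 6:1 7:2

2


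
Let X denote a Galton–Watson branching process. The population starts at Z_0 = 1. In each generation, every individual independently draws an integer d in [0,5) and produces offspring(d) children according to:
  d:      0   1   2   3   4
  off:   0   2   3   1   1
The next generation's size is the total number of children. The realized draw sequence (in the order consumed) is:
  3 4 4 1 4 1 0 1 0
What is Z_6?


2

gen 0: Z_0=1, draws=[3], offspring=[1], Z_1=1
gen 1: Z_1=1, draws=[4], offspring=[1], Z_2=1
gen 2: Z_2=1, draws=[4], offspring=[1], Z_3=1
gen 3: Z_3=1, draws=[1], offspring=[2], Z_4=2
gen 4: Z_4=2, draws=[4, 1], offspring=[1, 2], Z_5=3
gen 5: Z_5=3, draws=[0, 1, 0], offspring=[0, 2, 0], Z_6=2


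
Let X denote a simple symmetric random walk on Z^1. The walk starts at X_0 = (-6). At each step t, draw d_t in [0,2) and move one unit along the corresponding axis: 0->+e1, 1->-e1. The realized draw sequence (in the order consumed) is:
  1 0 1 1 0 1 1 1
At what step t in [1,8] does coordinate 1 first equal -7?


1

t=0: X=(-6), d=1 → -e1, X_1=(-7)
t=1: X=(-7), d=0 → +e1, X_2=(-6)
t=2: X=(-6), d=1 → -e1, X_3=(-7)
t=3: X=(-7), d=1 → -e1, X_4=(-8)
t=4: X=(-8), d=0 → +e1, X_5=(-7)
t=5: X=(-7), d=1 → -e1, X_6=(-8)
t=6: X=(-8), d=1 → -e1, X_7=(-9)
t=7: X=(-9), d=1 → -e1, X_8=(-10)


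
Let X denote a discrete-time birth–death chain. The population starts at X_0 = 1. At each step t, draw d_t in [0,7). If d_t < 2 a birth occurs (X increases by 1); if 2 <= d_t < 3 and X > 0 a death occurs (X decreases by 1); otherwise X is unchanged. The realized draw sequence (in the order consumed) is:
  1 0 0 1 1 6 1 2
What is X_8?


t=0: X=1, d=1 → birth, X_1=2
t=1: X=2, d=0 → birth, X_2=3
t=2: X=3, d=0 → birth, X_3=4
t=3: X=4, d=1 → birth, X_4=5
t=4: X=5, d=1 → birth, X_5=6
t=5: X=6, d=6 → hold, X_6=6
t=6: X=6, d=1 → birth, X_7=7
t=7: X=7, d=2 → death, X_8=6

6


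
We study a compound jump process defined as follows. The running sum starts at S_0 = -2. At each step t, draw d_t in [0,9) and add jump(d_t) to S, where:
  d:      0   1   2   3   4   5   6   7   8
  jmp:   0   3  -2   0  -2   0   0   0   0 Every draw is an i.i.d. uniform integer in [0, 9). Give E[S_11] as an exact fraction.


Outcome values over d=0..8: [0, 3, -2, 0, -2, 0, 0, 0, 0]
Σy = -1, Σy² = 17, M = 9
μ = -1/9 = -1/9,  σ² = 17/9 − (-1/9)² = 152/81
E[S_11] = -2 + 11·(-1/9) = -29/9

-29/9


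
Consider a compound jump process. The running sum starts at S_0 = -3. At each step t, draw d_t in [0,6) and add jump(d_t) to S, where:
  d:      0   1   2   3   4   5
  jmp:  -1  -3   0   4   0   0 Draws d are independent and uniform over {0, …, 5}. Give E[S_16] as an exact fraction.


Outcome values over d=0..5: [-1, -3, 0, 4, 0, 0]
Σy = 0, Σy² = 26, M = 6
μ = 0/6 = 0,  σ² = 26/6 − (0)² = 13/3
E[S_16] = -3 + 16·(0) = -3

-3


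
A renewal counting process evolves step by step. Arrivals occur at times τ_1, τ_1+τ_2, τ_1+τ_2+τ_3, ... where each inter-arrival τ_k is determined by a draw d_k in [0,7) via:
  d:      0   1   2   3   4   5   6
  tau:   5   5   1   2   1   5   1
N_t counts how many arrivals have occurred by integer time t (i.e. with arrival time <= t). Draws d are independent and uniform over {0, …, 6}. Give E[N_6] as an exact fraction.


238407/117649

Inter-arrival values over d=0..6: [5, 5, 1, 2, 1, 5, 1]
Each d has probability 1/7, so the pmf of τ is: f(1) = 3/7, f(2) = 1/7, f(5) = 3/7
Renewal equation for m(n) = E[N_n]: condition on τ_1 = k (if k <= n, one arrival plus a fresh copy on the remaining n−k steps): m(n) = F(n) + Σ_{k<=n} f(k)·m(n−k), where F(n) = P(τ <= n) and m(0) = 0
m(1) = F(1) = 3/7
m(2) = F(2) + f(1)·m(1) = 4/7 + 3/7·3/7 = 37/49
m(3) = F(3) + f(1)·m(2) + f(2)·m(1) = 4/7 + 3/7·37/49 + 1/7·3/7 = 328/343
m(4) = F(4) + f(1)·m(3) + f(2)·m(2) = 4/7 + 3/7·328/343 + 1/7·37/49 = 2615/2401
m(5) = F(5) + f(1)·m(4) + f(2)·m(3) = 1 + 3/7·2615/2401 + 1/7·328/343 = 26948/16807
m(6) = F(6) + f(1)·m(5) + f(2)·m(4) + f(5)·m(1) = 1 + 3/7·26948/16807 + 1/7·2615/2401 + 3/7·3/7 = 238407/117649
E[N_6] = m(6) = 238407/117649


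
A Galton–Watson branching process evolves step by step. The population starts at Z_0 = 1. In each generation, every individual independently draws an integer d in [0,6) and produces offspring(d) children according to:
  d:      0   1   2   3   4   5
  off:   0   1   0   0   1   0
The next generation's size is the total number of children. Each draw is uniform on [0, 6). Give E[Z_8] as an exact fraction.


Outcome values over d=0..5: [0, 1, 0, 0, 1, 0]
Σy = 2, Σy² = 2, M = 6
μ = 2/6 = 1/3,  σ² = 2/6 − (1/3)² = 2/9
E[Z_0] = 1
E[Z_1] = 1/3·E[Z_0] = 1/3
E[Z_2] = 1/3·E[Z_1] = 1/9
E[Z_3] = 1/3·E[Z_2] = 1/27
E[Z_4] = 1/3·E[Z_3] = 1/81
E[Z_5] = 1/3·E[Z_4] = 1/243
E[Z_6] = 1/3·E[Z_5] = 1/729
E[Z_7] = 1/3·E[Z_6] = 1/2187
E[Z_8] = 1/3·E[Z_7] = 1/6561

1/6561


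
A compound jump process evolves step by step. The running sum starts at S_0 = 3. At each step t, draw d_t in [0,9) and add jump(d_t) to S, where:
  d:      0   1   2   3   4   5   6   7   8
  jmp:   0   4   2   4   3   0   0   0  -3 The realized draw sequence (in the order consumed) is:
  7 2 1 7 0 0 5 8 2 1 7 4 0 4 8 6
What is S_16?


15

t=0: S=3, d=7, jump=0, S_1=3
t=1: S=3, d=2, jump=2, S_2=5
t=2: S=5, d=1, jump=4, S_3=9
t=3: S=9, d=7, jump=0, S_4=9
t=4: S=9, d=0, jump=0, S_5=9
t=5: S=9, d=0, jump=0, S_6=9
t=6: S=9, d=5, jump=0, S_7=9
t=7: S=9, d=8, jump=-3, S_8=6
t=8: S=6, d=2, jump=2, S_9=8
t=9: S=8, d=1, jump=4, S_10=12
t=10: S=12, d=7, jump=0, S_11=12
t=11: S=12, d=4, jump=3, S_12=15
t=12: S=15, d=0, jump=0, S_13=15
t=13: S=15, d=4, jump=3, S_14=18
t=14: S=18, d=8, jump=-3, S_15=15
t=15: S=15, d=6, jump=0, S_16=15


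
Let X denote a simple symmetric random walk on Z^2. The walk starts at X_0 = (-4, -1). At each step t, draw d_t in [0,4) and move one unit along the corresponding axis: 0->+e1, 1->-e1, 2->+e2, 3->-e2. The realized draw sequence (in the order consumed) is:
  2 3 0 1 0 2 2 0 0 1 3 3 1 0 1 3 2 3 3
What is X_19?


t=0: X=(-4, -1), d=2 → +e2, X_1=(-4, 0)
t=1: X=(-4, 0), d=3 → -e2, X_2=(-4, -1)
t=2: X=(-4, -1), d=0 → +e1, X_3=(-3, -1)
t=3: X=(-3, -1), d=1 → -e1, X_4=(-4, -1)
t=4: X=(-4, -1), d=0 → +e1, X_5=(-3, -1)
t=5: X=(-3, -1), d=2 → +e2, X_6=(-3, 0)
t=6: X=(-3, 0), d=2 → +e2, X_7=(-3, 1)
t=7: X=(-3, 1), d=0 → +e1, X_8=(-2, 1)
t=8: X=(-2, 1), d=0 → +e1, X_9=(-1, 1)
t=9: X=(-1, 1), d=1 → -e1, X_10=(-2, 1)
t=10: X=(-2, 1), d=3 → -e2, X_11=(-2, 0)
t=11: X=(-2, 0), d=3 → -e2, X_12=(-2, -1)
t=12: X=(-2, -1), d=1 → -e1, X_13=(-3, -1)
t=13: X=(-3, -1), d=0 → +e1, X_14=(-2, -1)
t=14: X=(-2, -1), d=1 → -e1, X_15=(-3, -1)
t=15: X=(-3, -1), d=3 → -e2, X_16=(-3, -2)
t=16: X=(-3, -2), d=2 → +e2, X_17=(-3, -1)
t=17: X=(-3, -1), d=3 → -e2, X_18=(-3, -2)
t=18: X=(-3, -2), d=3 → -e2, X_19=(-3, -3)

(-3, -3)


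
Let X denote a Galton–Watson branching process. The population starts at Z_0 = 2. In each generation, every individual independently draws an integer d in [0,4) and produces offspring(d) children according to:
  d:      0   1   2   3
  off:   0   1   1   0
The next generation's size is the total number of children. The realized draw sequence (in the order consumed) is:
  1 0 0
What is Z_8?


0

gen 0: Z_0=2, draws=[1, 0], offspring=[1, 0], Z_1=1
gen 1: Z_1=1, draws=[0], offspring=[0], Z_2=0
gen 2: Z_2=0, draws=[], offspring=[], Z_3=0
gen 3: Z_3=0, draws=[], offspring=[], Z_4=0
gen 4: Z_4=0, draws=[], offspring=[], Z_5=0
gen 5: Z_5=0, draws=[], offspring=[], Z_6=0
gen 6: Z_6=0, draws=[], offspring=[], Z_7=0
gen 7: Z_7=0, draws=[], offspring=[], Z_8=0


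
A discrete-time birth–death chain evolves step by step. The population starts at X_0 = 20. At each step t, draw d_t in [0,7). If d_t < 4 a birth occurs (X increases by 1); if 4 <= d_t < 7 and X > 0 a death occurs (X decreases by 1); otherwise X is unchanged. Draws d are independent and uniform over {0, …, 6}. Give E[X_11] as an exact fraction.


X can drop by at most 1 per step and X_0 = 20 > T = 11, so X_t >= 20 − t >= 9 > 0 for every t <= 11: the floor at 0 (the 'and X > 0' condition) never binds. Hence X_11 = X_0 + Σ_{t<11} Y_t with i.i.d. increments Y_t = y(d_t) ∈ {+1, −1, 0}.
Outcome values over d=0..6: [1, 1, 1, 1, -1, -1, -1]
Σy = 1, Σy² = 7, M = 7
μ = 1/7 = 1/7,  σ² = 7/7 − (1/7)² = 48/49
E[X_11] = 20 + 11·(1/7) = 151/7

151/7


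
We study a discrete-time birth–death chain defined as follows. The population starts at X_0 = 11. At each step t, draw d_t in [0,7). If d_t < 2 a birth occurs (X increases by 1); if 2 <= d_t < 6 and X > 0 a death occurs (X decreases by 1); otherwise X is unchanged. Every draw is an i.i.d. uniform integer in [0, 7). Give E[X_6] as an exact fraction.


X can drop by at most 1 per step and X_0 = 11 > T = 6, so X_t >= 11 − t >= 5 > 0 for every t <= 6: the floor at 0 (the 'and X > 0' condition) never binds. Hence X_6 = X_0 + Σ_{t<6} Y_t with i.i.d. increments Y_t = y(d_t) ∈ {+1, −1, 0}.
Outcome values over d=0..6: [1, 1, -1, -1, -1, -1, 0]
Σy = -2, Σy² = 6, M = 7
μ = -2/7 = -2/7,  σ² = 6/7 − (-2/7)² = 38/49
E[X_6] = 11 + 6·(-2/7) = 65/7

65/7


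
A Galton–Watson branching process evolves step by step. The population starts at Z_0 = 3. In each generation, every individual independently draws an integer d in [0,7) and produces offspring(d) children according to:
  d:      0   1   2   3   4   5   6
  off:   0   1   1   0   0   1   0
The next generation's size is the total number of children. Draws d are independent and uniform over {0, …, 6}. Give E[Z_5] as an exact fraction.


729/16807

Outcome values over d=0..6: [0, 1, 1, 0, 0, 1, 0]
Σy = 3, Σy² = 3, M = 7
μ = 3/7 = 3/7,  σ² = 3/7 − (3/7)² = 12/49
E[Z_0] = 3
E[Z_1] = 3/7·E[Z_0] = 9/7
E[Z_2] = 3/7·E[Z_1] = 27/49
E[Z_3] = 3/7·E[Z_2] = 81/343
E[Z_4] = 3/7·E[Z_3] = 243/2401
E[Z_5] = 3/7·E[Z_4] = 729/16807


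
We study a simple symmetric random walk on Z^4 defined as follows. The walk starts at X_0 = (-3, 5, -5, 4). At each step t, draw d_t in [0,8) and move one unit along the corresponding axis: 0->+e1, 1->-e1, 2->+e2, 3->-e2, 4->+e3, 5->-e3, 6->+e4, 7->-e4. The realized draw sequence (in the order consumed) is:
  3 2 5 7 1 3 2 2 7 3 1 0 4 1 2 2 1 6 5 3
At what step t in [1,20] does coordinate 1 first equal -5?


11

t=0: X=(-3, 5, -5, 4), d=3 → -e2, X_1=(-3, 4, -5, 4)
t=1: X=(-3, 4, -5, 4), d=2 → +e2, X_2=(-3, 5, -5, 4)
t=2: X=(-3, 5, -5, 4), d=5 → -e3, X_3=(-3, 5, -6, 4)
t=3: X=(-3, 5, -6, 4), d=7 → -e4, X_4=(-3, 5, -6, 3)
t=4: X=(-3, 5, -6, 3), d=1 → -e1, X_5=(-4, 5, -6, 3)
t=5: X=(-4, 5, -6, 3), d=3 → -e2, X_6=(-4, 4, -6, 3)
t=6: X=(-4, 4, -6, 3), d=2 → +e2, X_7=(-4, 5, -6, 3)
t=7: X=(-4, 5, -6, 3), d=2 → +e2, X_8=(-4, 6, -6, 3)
t=8: X=(-4, 6, -6, 3), d=7 → -e4, X_9=(-4, 6, -6, 2)
t=9: X=(-4, 6, -6, 2), d=3 → -e2, X_10=(-4, 5, -6, 2)
t=10: X=(-4, 5, -6, 2), d=1 → -e1, X_11=(-5, 5, -6, 2)
t=11: X=(-5, 5, -6, 2), d=0 → +e1, X_12=(-4, 5, -6, 2)
t=12: X=(-4, 5, -6, 2), d=4 → +e3, X_13=(-4, 5, -5, 2)
t=13: X=(-4, 5, -5, 2), d=1 → -e1, X_14=(-5, 5, -5, 2)
t=14: X=(-5, 5, -5, 2), d=2 → +e2, X_15=(-5, 6, -5, 2)
t=15: X=(-5, 6, -5, 2), d=2 → +e2, X_16=(-5, 7, -5, 2)
t=16: X=(-5, 7, -5, 2), d=1 → -e1, X_17=(-6, 7, -5, 2)
t=17: X=(-6, 7, -5, 2), d=6 → +e4, X_18=(-6, 7, -5, 3)
t=18: X=(-6, 7, -5, 3), d=5 → -e3, X_19=(-6, 7, -6, 3)
t=19: X=(-6, 7, -6, 3), d=3 → -e2, X_20=(-6, 6, -6, 3)


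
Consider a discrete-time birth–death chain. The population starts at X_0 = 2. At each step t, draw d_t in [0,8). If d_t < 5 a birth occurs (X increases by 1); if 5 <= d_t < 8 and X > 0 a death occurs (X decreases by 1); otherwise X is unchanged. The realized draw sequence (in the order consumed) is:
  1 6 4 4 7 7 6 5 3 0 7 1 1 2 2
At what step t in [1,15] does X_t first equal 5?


t=0: X=2, d=1 → birth, X_1=3
t=1: X=3, d=6 → death, X_2=2
t=2: X=2, d=4 → birth, X_3=3
t=3: X=3, d=4 → birth, X_4=4
t=4: X=4, d=7 → death, X_5=3
t=5: X=3, d=7 → death, X_6=2
t=6: X=2, d=6 → death, X_7=1
t=7: X=1, d=5 → death, X_8=0
t=8: X=0, d=3 → birth, X_9=1
t=9: X=1, d=0 → birth, X_10=2
t=10: X=2, d=7 → death, X_11=1
t=11: X=1, d=1 → birth, X_12=2
t=12: X=2, d=1 → birth, X_13=3
t=13: X=3, d=2 → birth, X_14=4
t=14: X=4, d=2 → birth, X_15=5

15


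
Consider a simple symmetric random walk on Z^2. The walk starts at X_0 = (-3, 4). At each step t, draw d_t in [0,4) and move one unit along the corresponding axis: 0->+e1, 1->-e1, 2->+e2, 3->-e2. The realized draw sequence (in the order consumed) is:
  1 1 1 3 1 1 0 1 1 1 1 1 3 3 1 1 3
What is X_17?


t=0: X=(-3, 4), d=1 → -e1, X_1=(-4, 4)
t=1: X=(-4, 4), d=1 → -e1, X_2=(-5, 4)
t=2: X=(-5, 4), d=1 → -e1, X_3=(-6, 4)
t=3: X=(-6, 4), d=3 → -e2, X_4=(-6, 3)
t=4: X=(-6, 3), d=1 → -e1, X_5=(-7, 3)
t=5: X=(-7, 3), d=1 → -e1, X_6=(-8, 3)
t=6: X=(-8, 3), d=0 → +e1, X_7=(-7, 3)
t=7: X=(-7, 3), d=1 → -e1, X_8=(-8, 3)
t=8: X=(-8, 3), d=1 → -e1, X_9=(-9, 3)
t=9: X=(-9, 3), d=1 → -e1, X_10=(-10, 3)
t=10: X=(-10, 3), d=1 → -e1, X_11=(-11, 3)
t=11: X=(-11, 3), d=1 → -e1, X_12=(-12, 3)
t=12: X=(-12, 3), d=3 → -e2, X_13=(-12, 2)
t=13: X=(-12, 2), d=3 → -e2, X_14=(-12, 1)
t=14: X=(-12, 1), d=1 → -e1, X_15=(-13, 1)
t=15: X=(-13, 1), d=1 → -e1, X_16=(-14, 1)
t=16: X=(-14, 1), d=3 → -e2, X_17=(-14, 0)

(-14, 0)


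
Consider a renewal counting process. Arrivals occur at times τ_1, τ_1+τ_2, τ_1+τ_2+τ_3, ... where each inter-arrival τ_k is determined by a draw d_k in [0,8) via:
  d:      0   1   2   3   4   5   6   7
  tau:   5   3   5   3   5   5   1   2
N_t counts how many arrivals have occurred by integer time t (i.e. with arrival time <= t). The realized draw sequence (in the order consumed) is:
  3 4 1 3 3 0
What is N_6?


1

draw d_1=3: τ_1=3, arrival time A_1=3
draw d_2=4: τ_2=5, arrival time A_2=8
draw d_3=1: τ_3=3, arrival time A_3=11
draw d_4=3: τ_4=3, arrival time A_4=14
draw d_5=3: τ_5=3, arrival time A_5=17
draw d_6=0: τ_6=5, arrival time A_6=22
N_t over t=0..6: 0:0 1:0 2:0 3:1 4:1 5:1 6:1


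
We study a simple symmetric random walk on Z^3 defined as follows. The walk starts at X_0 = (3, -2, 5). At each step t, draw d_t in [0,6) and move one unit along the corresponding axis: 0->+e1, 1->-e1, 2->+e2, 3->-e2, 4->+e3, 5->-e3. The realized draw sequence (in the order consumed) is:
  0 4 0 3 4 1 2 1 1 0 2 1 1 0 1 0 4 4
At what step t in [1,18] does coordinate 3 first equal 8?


t=0: X=(3, -2, 5), d=0 → +e1, X_1=(4, -2, 5)
t=1: X=(4, -2, 5), d=4 → +e3, X_2=(4, -2, 6)
t=2: X=(4, -2, 6), d=0 → +e1, X_3=(5, -2, 6)
t=3: X=(5, -2, 6), d=3 → -e2, X_4=(5, -3, 6)
t=4: X=(5, -3, 6), d=4 → +e3, X_5=(5, -3, 7)
t=5: X=(5, -3, 7), d=1 → -e1, X_6=(4, -3, 7)
t=6: X=(4, -3, 7), d=2 → +e2, X_7=(4, -2, 7)
t=7: X=(4, -2, 7), d=1 → -e1, X_8=(3, -2, 7)
t=8: X=(3, -2, 7), d=1 → -e1, X_9=(2, -2, 7)
t=9: X=(2, -2, 7), d=0 → +e1, X_10=(3, -2, 7)
t=10: X=(3, -2, 7), d=2 → +e2, X_11=(3, -1, 7)
t=11: X=(3, -1, 7), d=1 → -e1, X_12=(2, -1, 7)
t=12: X=(2, -1, 7), d=1 → -e1, X_13=(1, -1, 7)
t=13: X=(1, -1, 7), d=0 → +e1, X_14=(2, -1, 7)
t=14: X=(2, -1, 7), d=1 → -e1, X_15=(1, -1, 7)
t=15: X=(1, -1, 7), d=0 → +e1, X_16=(2, -1, 7)
t=16: X=(2, -1, 7), d=4 → +e3, X_17=(2, -1, 8)
t=17: X=(2, -1, 8), d=4 → +e3, X_18=(2, -1, 9)

17


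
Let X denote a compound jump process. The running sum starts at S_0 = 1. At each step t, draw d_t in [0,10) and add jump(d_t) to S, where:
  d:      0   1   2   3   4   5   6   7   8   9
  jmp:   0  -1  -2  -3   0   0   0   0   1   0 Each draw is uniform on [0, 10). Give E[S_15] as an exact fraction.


-13/2

Outcome values over d=0..9: [0, -1, -2, -3, 0, 0, 0, 0, 1, 0]
Σy = -5, Σy² = 15, M = 10
μ = -5/10 = -1/2,  σ² = 15/10 − (-1/2)² = 5/4
E[S_15] = 1 + 15·(-1/2) = -13/2


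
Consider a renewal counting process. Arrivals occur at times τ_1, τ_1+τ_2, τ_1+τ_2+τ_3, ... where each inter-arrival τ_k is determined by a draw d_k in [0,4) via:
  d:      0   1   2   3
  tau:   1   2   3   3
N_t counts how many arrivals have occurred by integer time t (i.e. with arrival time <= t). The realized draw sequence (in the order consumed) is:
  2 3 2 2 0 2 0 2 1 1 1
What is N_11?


draw d_1=2: τ_1=3, arrival time A_1=3
draw d_2=3: τ_2=3, arrival time A_2=6
draw d_3=2: τ_3=3, arrival time A_3=9
draw d_4=2: τ_4=3, arrival time A_4=12
draw d_5=0: τ_5=1, arrival time A_5=13
draw d_6=2: τ_6=3, arrival time A_6=16
draw d_7=0: τ_7=1, arrival time A_7=17
draw d_8=2: τ_8=3, arrival time A_8=20
draw d_9=1: τ_9=2, arrival time A_9=22
draw d_10=1: τ_10=2, arrival time A_10=24
draw d_11=1: τ_11=2, arrival time A_11=26
N_t over t=0..11: 0:0 1:0 2:0 3:1 4:1 5:1 6:2 7:2 8:2 9:3 10:3 11:3

3


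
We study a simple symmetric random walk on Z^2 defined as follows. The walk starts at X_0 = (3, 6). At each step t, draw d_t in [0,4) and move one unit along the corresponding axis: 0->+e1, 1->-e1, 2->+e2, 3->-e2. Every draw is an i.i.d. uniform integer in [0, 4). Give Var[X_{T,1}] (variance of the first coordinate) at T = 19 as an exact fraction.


Outcome values over d=0..3: [1, -1, 0, 0]
Σy = 0, Σy² = 2, M = 4
μ = 0/4 = 0,  σ² = 2/4 − (0)² = 1/2
Independent increments: Var[X_19] = 19·σ² = 19·(1/2) = 19/2

19/2


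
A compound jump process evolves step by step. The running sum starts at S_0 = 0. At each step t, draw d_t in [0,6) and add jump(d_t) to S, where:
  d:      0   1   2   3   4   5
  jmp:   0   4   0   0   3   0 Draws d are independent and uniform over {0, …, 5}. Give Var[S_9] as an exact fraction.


Outcome values over d=0..5: [0, 4, 0, 0, 3, 0]
Σy = 7, Σy² = 25, M = 6
μ = 7/6 = 7/6,  σ² = 25/6 − (7/6)² = 101/36
Independent increments: Var[S_9] = 9·σ² = 9·(101/36) = 101/4

101/4


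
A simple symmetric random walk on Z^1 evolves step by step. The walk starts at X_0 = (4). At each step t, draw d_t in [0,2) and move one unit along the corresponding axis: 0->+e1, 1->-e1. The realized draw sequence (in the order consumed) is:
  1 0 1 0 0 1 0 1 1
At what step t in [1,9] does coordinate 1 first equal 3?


1

t=0: X=(4), d=1 → -e1, X_1=(3)
t=1: X=(3), d=0 → +e1, X_2=(4)
t=2: X=(4), d=1 → -e1, X_3=(3)
t=3: X=(3), d=0 → +e1, X_4=(4)
t=4: X=(4), d=0 → +e1, X_5=(5)
t=5: X=(5), d=1 → -e1, X_6=(4)
t=6: X=(4), d=0 → +e1, X_7=(5)
t=7: X=(5), d=1 → -e1, X_8=(4)
t=8: X=(4), d=1 → -e1, X_9=(3)


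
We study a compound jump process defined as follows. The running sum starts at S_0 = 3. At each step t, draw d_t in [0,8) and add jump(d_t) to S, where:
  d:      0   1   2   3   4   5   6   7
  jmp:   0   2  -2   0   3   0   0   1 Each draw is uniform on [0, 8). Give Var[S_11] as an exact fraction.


Outcome values over d=0..7: [0, 2, -2, 0, 3, 0, 0, 1]
Σy = 4, Σy² = 18, M = 8
μ = 4/8 = 1/2,  σ² = 18/8 − (1/2)² = 2
Independent increments: Var[S_11] = 11·σ² = 11·(2) = 22

22


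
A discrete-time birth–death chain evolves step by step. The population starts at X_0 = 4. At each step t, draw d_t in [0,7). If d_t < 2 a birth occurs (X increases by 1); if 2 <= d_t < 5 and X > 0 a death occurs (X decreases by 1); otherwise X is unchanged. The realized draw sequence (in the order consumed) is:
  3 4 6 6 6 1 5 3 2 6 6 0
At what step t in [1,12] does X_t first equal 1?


t=0: X=4, d=3 → death, X_1=3
t=1: X=3, d=4 → death, X_2=2
t=2: X=2, d=6 → hold, X_3=2
t=3: X=2, d=6 → hold, X_4=2
t=4: X=2, d=6 → hold, X_5=2
t=5: X=2, d=1 → birth, X_6=3
t=6: X=3, d=5 → hold, X_7=3
t=7: X=3, d=3 → death, X_8=2
t=8: X=2, d=2 → death, X_9=1
t=9: X=1, d=6 → hold, X_10=1
t=10: X=1, d=6 → hold, X_11=1
t=11: X=1, d=0 → birth, X_12=2

9


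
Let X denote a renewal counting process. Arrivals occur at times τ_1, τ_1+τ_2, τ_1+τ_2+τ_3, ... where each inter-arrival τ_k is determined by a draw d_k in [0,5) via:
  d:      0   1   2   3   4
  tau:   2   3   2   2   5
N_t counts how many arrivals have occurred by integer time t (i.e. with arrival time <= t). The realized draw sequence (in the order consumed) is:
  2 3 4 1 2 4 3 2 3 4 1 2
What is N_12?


draw d_1=2: τ_1=2, arrival time A_1=2
draw d_2=3: τ_2=2, arrival time A_2=4
draw d_3=4: τ_3=5, arrival time A_3=9
draw d_4=1: τ_4=3, arrival time A_4=12
draw d_5=2: τ_5=2, arrival time A_5=14
draw d_6=4: τ_6=5, arrival time A_6=19
draw d_7=3: τ_7=2, arrival time A_7=21
draw d_8=2: τ_8=2, arrival time A_8=23
draw d_9=3: τ_9=2, arrival time A_9=25
draw d_10=4: τ_10=5, arrival time A_10=30
draw d_11=1: τ_11=3, arrival time A_11=33
draw d_12=2: τ_12=2, arrival time A_12=35
N_t over t=0..12: 0:0 1:0 2:1 3:1 4:2 5:2 6:2 7:2 8:2 9:3 10:3 11:3 12:4

4


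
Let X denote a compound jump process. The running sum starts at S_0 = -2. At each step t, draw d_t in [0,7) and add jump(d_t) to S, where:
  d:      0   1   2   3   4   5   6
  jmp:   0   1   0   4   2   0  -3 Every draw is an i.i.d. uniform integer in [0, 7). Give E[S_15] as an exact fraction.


46/7

Outcome values over d=0..6: [0, 1, 0, 4, 2, 0, -3]
Σy = 4, Σy² = 30, M = 7
μ = 4/7 = 4/7,  σ² = 30/7 − (4/7)² = 194/49
E[S_15] = -2 + 15·(4/7) = 46/7


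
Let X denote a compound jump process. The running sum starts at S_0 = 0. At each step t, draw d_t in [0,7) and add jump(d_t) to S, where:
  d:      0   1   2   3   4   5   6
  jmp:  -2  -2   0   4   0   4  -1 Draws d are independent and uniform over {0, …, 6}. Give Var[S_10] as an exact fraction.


2780/49

Outcome values over d=0..6: [-2, -2, 0, 4, 0, 4, -1]
Σy = 3, Σy² = 41, M = 7
μ = 3/7 = 3/7,  σ² = 41/7 − (3/7)² = 278/49
Independent increments: Var[S_10] = 10·σ² = 10·(278/49) = 2780/49
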